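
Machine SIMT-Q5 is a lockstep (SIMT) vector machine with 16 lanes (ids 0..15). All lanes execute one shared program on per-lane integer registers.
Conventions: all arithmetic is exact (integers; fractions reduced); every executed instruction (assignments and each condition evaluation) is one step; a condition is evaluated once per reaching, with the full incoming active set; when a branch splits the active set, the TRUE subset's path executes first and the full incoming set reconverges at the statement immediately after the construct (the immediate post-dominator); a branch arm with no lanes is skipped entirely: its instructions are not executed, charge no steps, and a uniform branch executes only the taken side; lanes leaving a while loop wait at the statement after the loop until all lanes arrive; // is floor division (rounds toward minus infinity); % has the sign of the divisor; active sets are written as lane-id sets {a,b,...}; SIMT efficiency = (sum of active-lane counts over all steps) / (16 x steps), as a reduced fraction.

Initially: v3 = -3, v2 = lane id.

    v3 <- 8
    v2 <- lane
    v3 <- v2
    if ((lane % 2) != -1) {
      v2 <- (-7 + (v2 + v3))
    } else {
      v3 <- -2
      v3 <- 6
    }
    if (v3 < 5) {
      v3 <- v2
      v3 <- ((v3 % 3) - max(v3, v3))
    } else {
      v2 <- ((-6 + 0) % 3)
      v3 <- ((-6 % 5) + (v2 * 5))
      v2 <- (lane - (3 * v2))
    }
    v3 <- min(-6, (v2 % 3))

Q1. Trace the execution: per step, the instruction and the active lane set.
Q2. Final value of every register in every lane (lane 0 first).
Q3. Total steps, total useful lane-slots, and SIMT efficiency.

step 0: v3 <- 8                      {0,1,2,3,4,5,6,7,8,9,10,11,12,13,14,15}
step 1: v2 <- lane                   {0,1,2,3,4,5,6,7,8,9,10,11,12,13,14,15}
step 2: v3 <- v2                     {0,1,2,3,4,5,6,7,8,9,10,11,12,13,14,15}
step 3: eval ((lane % 2) != -1)      {0,1,2,3,4,5,6,7,8,9,10,11,12,13,14,15}
step 4: v2 <- (-7 + (v2 + v3))       {0,1,2,3,4,5,6,7,8,9,10,11,12,13,14,15}
step 5: eval (v3 < 5)                {0,1,2,3,4,5,6,7,8,9,10,11,12,13,14,15}
step 6: v3 <- v2                     {0,1,2,3,4}
step 7: v3 <- ((v3 % 3) - max(v3, v3)) {0,1,2,3,4}
step 8: v2 <- ((-6 + 0) % 3)         {5,6,7,8,9,10,11,12,13,14,15}
step 9: v3 <- ((-6 % 5) + (v2 * 5))  {5,6,7,8,9,10,11,12,13,14,15}
step 10: v2 <- (lane - (3 * v2))      {5,6,7,8,9,10,11,12,13,14,15}
step 11: v3 <- min(-6, (v2 % 3))      {0,1,2,3,4,5,6,7,8,9,10,11,12,13,14,15}

Answer: 12 steps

v3: -6,-6,-6,-6,-6,-6,-6,-6,-6,-6,-6,-6,-6,-6,-6,-6
v2: -7,-5,-3,-1,1,5,6,7,8,9,10,11,12,13,14,15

steps = 12; useful = 155; efficiency = 155/192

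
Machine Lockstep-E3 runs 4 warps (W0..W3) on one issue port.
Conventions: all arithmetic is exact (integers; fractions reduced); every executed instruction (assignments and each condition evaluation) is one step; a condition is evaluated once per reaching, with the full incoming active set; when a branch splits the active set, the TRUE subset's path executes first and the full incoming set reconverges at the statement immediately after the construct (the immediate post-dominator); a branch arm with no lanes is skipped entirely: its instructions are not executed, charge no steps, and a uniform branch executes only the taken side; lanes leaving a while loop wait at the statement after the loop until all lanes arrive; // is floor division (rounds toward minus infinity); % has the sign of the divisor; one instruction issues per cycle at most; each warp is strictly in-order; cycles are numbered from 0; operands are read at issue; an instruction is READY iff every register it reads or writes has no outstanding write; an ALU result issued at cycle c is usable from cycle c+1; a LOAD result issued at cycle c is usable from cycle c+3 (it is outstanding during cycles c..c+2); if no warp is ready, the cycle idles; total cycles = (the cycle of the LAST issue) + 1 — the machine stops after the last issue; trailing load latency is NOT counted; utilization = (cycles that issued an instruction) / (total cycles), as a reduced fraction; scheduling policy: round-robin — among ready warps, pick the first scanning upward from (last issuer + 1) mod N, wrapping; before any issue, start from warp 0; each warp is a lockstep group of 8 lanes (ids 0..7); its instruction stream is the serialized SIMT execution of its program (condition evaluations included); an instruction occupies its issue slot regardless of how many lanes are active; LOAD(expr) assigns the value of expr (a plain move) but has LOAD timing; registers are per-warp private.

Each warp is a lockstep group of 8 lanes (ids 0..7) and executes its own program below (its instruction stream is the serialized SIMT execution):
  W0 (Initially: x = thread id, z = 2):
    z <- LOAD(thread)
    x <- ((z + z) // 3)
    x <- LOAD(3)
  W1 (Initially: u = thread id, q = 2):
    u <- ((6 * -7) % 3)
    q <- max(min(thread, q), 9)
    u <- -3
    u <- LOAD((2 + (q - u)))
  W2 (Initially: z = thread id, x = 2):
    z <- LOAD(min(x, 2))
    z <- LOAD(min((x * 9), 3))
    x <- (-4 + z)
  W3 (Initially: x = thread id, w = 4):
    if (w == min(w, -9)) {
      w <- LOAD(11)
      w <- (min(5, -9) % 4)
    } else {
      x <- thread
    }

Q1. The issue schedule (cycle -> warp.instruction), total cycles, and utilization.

cycle 0: W0.I0
cycle 1: W1.I0
cycle 2: W2.I0
cycle 3: W3.I0
cycle 4: W0.I1
cycle 5: W1.I1
cycle 6: W2.I1
cycle 7: W3.I1
cycle 8: W0.I2
cycle 9: W1.I2
cycle 10: W2.I2
cycle 11: W1.I3

Answer: 12 cycles, utilization 1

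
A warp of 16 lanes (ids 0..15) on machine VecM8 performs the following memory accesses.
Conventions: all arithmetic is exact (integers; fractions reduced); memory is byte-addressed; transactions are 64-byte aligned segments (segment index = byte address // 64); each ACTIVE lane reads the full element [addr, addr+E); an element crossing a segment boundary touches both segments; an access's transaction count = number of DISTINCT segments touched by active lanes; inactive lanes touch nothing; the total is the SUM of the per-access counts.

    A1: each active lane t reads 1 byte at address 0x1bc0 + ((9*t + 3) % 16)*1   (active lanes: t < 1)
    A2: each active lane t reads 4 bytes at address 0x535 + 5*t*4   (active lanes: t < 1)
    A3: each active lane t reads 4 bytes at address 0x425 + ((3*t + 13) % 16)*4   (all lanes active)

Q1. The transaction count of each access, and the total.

A1: 1 transaction
A2: 1 transaction
A3: 2 transactions

Answer: 1,1,2; total 4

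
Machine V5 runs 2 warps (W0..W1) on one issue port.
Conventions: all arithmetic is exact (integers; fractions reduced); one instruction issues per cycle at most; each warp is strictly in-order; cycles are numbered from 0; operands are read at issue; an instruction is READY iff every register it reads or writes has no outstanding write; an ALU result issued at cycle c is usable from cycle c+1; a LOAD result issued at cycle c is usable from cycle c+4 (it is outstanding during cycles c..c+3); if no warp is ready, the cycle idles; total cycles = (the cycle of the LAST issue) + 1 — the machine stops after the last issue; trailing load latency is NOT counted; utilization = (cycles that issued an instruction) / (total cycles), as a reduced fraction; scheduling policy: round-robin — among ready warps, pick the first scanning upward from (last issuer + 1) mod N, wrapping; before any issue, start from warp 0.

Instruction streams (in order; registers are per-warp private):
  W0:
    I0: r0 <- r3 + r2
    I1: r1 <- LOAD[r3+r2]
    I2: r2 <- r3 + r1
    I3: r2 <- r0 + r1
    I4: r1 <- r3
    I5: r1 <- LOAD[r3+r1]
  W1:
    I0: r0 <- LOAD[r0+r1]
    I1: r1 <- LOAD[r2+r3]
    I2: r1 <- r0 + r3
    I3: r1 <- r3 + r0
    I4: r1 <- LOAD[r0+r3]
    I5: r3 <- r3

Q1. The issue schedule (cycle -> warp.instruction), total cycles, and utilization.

cycle 0: W0.I0
cycle 1: W1.I0
cycle 2: W0.I1
cycle 3: W1.I1
cycle 4: idle
cycle 5: idle
cycle 6: W0.I2
cycle 7: W1.I2
cycle 8: W0.I3
cycle 9: W1.I3
cycle 10: W0.I4
cycle 11: W1.I4
cycle 12: W0.I5
cycle 13: W1.I5

Answer: 14 cycles, utilization 6/7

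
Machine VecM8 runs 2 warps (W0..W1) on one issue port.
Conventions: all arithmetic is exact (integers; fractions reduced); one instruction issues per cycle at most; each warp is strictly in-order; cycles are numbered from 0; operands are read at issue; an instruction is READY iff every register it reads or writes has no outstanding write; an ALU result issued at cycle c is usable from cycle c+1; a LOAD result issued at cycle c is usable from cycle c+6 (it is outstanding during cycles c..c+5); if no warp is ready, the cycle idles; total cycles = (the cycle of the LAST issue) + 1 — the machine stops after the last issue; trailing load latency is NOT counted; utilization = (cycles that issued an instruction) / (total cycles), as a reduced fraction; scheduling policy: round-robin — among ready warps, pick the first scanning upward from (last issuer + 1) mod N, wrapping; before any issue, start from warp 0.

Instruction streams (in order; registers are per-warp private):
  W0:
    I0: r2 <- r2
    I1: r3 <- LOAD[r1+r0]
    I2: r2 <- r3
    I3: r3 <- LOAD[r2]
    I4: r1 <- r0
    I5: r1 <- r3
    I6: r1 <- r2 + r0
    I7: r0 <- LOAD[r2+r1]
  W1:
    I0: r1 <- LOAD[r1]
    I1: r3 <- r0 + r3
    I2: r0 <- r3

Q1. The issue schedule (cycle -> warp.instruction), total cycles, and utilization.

cycle 0: W0.I0
cycle 1: W1.I0
cycle 2: W0.I1
cycle 3: W1.I1
cycle 4: W1.I2
cycle 5: idle
cycle 6: idle
cycle 7: idle
cycle 8: W0.I2
cycle 9: W0.I3
cycle 10: W0.I4
cycle 11: idle
cycle 12: idle
cycle 13: idle
cycle 14: idle
cycle 15: W0.I5
cycle 16: W0.I6
cycle 17: W0.I7

Answer: 18 cycles, utilization 11/18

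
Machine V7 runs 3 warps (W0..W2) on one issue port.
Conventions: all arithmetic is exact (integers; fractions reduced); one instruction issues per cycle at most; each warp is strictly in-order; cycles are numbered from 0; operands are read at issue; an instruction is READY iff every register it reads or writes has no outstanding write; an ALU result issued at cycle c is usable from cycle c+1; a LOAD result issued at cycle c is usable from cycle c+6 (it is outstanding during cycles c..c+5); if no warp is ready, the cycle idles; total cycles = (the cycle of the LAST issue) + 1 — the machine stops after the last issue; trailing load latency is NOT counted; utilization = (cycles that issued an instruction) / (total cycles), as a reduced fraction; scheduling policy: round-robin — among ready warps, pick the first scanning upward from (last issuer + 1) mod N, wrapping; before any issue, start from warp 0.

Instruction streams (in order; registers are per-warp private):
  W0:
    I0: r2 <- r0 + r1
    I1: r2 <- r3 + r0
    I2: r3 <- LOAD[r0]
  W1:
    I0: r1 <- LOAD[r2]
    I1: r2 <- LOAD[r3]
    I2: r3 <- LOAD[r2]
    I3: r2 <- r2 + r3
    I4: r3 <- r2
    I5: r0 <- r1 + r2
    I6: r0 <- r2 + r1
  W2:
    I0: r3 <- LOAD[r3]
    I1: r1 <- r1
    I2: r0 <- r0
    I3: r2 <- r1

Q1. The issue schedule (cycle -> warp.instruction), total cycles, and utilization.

cycle 0: W0.I0
cycle 1: W1.I0
cycle 2: W2.I0
cycle 3: W0.I1
cycle 4: W1.I1
cycle 5: W2.I1
cycle 6: W0.I2
cycle 7: W2.I2
cycle 8: W2.I3
cycle 9: idle
cycle 10: W1.I2
cycle 11: idle
cycle 12: idle
cycle 13: idle
cycle 14: idle
cycle 15: idle
cycle 16: W1.I3
cycle 17: W1.I4
cycle 18: W1.I5
cycle 19: W1.I6

Answer: 20 cycles, utilization 7/10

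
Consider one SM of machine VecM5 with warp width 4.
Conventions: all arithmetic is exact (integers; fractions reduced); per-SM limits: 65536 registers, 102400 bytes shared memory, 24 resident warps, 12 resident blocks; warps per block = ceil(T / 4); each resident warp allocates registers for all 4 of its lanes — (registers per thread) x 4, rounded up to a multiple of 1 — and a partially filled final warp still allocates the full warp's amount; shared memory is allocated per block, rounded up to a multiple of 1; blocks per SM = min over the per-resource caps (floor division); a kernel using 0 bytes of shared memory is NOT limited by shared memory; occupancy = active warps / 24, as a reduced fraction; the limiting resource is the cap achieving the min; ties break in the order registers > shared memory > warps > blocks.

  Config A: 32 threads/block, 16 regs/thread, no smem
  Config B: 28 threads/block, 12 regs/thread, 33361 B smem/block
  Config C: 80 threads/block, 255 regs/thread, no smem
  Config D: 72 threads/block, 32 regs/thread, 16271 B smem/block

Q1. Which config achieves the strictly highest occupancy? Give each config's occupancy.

occupancies: A 1, B 7/8, C 5/6, D 3/4

Answer: A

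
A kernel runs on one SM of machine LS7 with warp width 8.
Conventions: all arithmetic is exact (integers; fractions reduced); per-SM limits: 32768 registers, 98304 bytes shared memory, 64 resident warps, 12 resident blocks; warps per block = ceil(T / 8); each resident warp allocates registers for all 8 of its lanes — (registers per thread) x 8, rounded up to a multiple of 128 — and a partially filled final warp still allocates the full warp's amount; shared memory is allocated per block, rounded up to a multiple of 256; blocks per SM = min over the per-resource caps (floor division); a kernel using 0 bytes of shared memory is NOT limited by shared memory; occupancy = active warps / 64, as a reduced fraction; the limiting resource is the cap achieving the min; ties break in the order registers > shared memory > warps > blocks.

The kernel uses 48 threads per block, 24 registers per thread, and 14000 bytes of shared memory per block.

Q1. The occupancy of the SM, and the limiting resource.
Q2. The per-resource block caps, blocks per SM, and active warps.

Answer: occupancy 9/16, limited by shared memory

registers: 21 blocks
shared memory: 6 blocks
warps: 10 blocks
blocks: 12 blocks

Answer: 6 blocks, 36 active warps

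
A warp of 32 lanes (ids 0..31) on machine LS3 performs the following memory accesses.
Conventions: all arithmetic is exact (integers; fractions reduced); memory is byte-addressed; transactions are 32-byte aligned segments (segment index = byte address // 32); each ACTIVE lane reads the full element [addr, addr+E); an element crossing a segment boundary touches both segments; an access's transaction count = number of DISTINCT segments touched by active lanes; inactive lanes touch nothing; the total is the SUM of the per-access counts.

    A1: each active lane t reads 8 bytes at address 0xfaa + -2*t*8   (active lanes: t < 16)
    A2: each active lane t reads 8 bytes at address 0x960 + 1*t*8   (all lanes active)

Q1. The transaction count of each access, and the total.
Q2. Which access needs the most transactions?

A1: 9 transactions
A2: 8 transactions

Answer: 9,8; total 17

Answer: A1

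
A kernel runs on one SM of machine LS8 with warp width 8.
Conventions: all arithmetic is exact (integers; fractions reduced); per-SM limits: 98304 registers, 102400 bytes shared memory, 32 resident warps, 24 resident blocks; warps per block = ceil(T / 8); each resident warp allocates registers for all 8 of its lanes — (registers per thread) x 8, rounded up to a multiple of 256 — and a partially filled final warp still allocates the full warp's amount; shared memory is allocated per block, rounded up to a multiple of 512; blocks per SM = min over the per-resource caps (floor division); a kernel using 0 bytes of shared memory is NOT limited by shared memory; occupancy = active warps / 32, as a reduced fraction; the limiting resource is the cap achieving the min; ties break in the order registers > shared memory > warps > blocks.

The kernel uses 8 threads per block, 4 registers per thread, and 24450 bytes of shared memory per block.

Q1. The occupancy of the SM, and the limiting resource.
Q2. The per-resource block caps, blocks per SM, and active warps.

Answer: occupancy 1/8, limited by shared memory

registers: 384 blocks
shared memory: 4 blocks
warps: 32 blocks
blocks: 24 blocks

Answer: 4 blocks, 4 active warps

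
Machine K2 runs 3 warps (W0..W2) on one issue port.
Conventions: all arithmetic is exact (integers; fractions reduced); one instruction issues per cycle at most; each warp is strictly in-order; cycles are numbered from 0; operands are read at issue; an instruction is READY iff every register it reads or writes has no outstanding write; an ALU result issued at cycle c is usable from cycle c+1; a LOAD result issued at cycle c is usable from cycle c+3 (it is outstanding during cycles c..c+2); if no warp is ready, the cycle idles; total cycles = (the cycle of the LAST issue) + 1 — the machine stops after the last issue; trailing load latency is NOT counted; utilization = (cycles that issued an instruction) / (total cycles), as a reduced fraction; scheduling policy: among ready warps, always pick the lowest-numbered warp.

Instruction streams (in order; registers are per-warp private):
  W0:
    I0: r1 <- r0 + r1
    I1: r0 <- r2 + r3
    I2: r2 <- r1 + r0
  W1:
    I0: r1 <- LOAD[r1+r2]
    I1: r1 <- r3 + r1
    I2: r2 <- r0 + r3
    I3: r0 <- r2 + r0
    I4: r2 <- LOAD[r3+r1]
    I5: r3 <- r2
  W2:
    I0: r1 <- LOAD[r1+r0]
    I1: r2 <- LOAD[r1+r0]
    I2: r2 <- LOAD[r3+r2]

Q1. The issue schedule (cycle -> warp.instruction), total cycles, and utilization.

cycle 0: W0.I0
cycle 1: W0.I1
cycle 2: W0.I2
cycle 3: W1.I0
cycle 4: W2.I0
cycle 5: idle
cycle 6: W1.I1
cycle 7: W1.I2
cycle 8: W1.I3
cycle 9: W1.I4
cycle 10: W2.I1
cycle 11: idle
cycle 12: W1.I5
cycle 13: W2.I2

Answer: 14 cycles, utilization 6/7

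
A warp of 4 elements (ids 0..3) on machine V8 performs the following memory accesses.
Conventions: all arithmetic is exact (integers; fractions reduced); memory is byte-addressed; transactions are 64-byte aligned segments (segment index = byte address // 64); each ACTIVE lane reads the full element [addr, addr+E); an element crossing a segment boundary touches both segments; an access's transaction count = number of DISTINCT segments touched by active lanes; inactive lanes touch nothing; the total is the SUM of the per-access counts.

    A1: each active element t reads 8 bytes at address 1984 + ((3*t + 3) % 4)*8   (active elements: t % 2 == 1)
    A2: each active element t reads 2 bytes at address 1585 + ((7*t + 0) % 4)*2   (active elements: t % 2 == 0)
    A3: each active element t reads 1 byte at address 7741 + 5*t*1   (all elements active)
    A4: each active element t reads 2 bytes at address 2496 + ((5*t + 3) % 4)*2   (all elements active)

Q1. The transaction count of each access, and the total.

A1: 1 transaction
A2: 1 transaction
A3: 2 transactions
A4: 1 transaction

Answer: 1,1,2,1; total 5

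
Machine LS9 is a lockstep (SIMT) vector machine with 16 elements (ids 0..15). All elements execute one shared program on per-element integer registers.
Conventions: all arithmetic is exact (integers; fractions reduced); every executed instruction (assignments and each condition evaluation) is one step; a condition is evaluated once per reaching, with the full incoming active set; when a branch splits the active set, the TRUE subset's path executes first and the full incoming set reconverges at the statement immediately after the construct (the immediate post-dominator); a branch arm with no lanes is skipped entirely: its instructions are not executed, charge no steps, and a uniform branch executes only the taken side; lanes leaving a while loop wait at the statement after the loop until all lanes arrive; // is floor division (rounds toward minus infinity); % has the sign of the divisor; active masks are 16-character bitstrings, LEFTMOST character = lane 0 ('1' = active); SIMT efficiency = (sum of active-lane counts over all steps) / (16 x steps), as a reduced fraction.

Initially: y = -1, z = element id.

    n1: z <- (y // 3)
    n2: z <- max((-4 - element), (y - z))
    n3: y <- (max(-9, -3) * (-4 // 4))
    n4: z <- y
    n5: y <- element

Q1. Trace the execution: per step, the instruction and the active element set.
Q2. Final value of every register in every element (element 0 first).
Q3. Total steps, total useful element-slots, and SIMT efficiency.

step 0: z <- (y // 3)                1111111111111111
step 1: z <- max((-4 - element), (y - z)) 1111111111111111
step 2: y <- (max(-9, -3) * (-4 // 4)) 1111111111111111
step 3: z <- y                       1111111111111111
step 4: y <- element                 1111111111111111

Answer: 5 steps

y: 0,1,2,3,4,5,6,7,8,9,10,11,12,13,14,15
z: 3,3,3,3,3,3,3,3,3,3,3,3,3,3,3,3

steps = 5; useful = 80; efficiency = 80/80 = 1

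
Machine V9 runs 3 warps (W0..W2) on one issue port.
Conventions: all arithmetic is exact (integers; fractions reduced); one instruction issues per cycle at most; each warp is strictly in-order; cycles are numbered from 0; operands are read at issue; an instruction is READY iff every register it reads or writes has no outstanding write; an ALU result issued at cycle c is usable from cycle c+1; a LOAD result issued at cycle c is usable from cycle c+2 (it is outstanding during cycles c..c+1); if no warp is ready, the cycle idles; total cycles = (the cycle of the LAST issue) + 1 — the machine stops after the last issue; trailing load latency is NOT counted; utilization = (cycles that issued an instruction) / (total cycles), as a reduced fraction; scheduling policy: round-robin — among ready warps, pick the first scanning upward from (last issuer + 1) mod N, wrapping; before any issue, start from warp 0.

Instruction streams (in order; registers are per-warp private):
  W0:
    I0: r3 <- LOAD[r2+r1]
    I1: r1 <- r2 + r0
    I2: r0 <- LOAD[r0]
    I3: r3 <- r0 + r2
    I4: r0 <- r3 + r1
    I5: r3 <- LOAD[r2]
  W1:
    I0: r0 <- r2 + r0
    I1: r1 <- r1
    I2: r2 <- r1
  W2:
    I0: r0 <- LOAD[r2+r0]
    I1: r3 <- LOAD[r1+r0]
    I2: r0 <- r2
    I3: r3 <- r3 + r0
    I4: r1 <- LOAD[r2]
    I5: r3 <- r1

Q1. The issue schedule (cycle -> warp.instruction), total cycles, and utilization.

cycle 0: W0.I0
cycle 1: W1.I0
cycle 2: W2.I0
cycle 3: W0.I1
cycle 4: W1.I1
cycle 5: W2.I1
cycle 6: W0.I2
cycle 7: W1.I2
cycle 8: W2.I2
cycle 9: W0.I3
cycle 10: W2.I3
cycle 11: W0.I4
cycle 12: W2.I4
cycle 13: W0.I5
cycle 14: W2.I5

Answer: 15 cycles, utilization 1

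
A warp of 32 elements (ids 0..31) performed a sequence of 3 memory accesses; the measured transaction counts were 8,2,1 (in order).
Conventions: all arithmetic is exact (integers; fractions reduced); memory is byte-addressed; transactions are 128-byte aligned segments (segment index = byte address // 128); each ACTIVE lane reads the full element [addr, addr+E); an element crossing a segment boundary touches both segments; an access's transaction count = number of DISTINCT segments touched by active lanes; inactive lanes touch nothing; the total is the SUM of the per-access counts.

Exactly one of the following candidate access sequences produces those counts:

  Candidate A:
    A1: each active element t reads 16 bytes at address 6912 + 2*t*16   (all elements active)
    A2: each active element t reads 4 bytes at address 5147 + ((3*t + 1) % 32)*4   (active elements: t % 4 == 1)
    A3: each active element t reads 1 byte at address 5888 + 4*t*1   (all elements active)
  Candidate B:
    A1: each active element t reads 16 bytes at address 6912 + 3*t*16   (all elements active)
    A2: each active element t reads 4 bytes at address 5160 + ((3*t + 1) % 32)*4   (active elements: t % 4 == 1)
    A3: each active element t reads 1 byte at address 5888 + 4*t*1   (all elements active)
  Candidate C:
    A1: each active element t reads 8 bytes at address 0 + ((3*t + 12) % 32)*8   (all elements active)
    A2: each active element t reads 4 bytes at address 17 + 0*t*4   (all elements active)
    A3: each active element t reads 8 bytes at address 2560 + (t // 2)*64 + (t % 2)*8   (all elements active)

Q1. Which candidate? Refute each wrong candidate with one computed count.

B: A1 gives 12 transactions, not 8
C: A1 gives 2 transactions, not 8
A: all counts match (8,2,1)

Answer: A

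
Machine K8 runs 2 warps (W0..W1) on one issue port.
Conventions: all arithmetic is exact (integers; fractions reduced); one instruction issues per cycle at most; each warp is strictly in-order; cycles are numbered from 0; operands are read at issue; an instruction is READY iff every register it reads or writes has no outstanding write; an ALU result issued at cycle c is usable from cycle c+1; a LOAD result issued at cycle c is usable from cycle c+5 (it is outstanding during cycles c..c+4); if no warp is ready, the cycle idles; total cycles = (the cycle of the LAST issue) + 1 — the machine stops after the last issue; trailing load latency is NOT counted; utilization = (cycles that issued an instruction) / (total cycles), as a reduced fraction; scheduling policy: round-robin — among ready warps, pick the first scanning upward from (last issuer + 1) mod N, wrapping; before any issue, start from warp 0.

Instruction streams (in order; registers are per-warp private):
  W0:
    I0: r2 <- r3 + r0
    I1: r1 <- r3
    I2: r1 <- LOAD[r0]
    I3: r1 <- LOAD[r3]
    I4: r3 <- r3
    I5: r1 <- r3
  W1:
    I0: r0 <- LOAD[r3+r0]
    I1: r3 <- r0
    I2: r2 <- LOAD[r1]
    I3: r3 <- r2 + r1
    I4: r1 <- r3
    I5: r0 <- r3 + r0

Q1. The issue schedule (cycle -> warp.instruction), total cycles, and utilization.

cycle 0: W0.I0
cycle 1: W1.I0
cycle 2: W0.I1
cycle 3: W0.I2
cycle 4: idle
cycle 5: idle
cycle 6: W1.I1
cycle 7: W1.I2
cycle 8: W0.I3
cycle 9: W0.I4
cycle 10: idle
cycle 11: idle
cycle 12: W1.I3
cycle 13: W0.I5
cycle 14: W1.I4
cycle 15: W1.I5

Answer: 16 cycles, utilization 3/4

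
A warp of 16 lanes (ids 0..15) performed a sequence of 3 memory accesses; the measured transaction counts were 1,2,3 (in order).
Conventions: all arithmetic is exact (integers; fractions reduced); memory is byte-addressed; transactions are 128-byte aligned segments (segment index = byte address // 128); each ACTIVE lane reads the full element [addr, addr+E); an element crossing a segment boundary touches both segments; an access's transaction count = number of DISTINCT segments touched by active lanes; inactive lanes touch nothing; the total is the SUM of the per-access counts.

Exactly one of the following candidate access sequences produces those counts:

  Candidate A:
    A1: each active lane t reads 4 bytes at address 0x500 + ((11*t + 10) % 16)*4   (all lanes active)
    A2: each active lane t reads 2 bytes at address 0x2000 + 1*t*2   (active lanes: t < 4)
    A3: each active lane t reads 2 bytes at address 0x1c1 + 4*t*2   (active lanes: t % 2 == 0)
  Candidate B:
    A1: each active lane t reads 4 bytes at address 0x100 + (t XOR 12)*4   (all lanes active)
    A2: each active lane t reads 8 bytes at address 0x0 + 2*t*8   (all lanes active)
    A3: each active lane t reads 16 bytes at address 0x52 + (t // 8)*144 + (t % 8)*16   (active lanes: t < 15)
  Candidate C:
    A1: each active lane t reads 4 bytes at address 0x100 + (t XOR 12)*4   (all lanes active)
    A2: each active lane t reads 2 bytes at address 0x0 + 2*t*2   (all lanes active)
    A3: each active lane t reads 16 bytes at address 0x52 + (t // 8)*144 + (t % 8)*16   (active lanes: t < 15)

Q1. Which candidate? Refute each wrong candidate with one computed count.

A: A2 gives 1 transaction, not 2
C: A2 gives 1 transaction, not 2
B: all counts match (1,2,3)

Answer: B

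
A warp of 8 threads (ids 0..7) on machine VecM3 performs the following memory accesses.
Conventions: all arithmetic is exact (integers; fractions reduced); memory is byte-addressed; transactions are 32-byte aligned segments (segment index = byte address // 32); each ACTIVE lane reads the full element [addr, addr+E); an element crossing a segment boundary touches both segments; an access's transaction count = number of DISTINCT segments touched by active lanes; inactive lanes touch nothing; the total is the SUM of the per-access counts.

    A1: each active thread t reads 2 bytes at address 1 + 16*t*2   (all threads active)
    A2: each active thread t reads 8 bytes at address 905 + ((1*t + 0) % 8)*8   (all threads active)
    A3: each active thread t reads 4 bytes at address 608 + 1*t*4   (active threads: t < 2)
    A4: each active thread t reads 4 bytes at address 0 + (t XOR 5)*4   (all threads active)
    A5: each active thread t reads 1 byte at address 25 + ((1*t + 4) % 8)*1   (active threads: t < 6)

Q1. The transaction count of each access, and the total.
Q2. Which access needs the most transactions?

A1: 8 transactions
A2: 3 transactions
A3: 1 transaction
A4: 1 transaction
A5: 2 transactions

Answer: 8,3,1,1,2; total 15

Answer: A1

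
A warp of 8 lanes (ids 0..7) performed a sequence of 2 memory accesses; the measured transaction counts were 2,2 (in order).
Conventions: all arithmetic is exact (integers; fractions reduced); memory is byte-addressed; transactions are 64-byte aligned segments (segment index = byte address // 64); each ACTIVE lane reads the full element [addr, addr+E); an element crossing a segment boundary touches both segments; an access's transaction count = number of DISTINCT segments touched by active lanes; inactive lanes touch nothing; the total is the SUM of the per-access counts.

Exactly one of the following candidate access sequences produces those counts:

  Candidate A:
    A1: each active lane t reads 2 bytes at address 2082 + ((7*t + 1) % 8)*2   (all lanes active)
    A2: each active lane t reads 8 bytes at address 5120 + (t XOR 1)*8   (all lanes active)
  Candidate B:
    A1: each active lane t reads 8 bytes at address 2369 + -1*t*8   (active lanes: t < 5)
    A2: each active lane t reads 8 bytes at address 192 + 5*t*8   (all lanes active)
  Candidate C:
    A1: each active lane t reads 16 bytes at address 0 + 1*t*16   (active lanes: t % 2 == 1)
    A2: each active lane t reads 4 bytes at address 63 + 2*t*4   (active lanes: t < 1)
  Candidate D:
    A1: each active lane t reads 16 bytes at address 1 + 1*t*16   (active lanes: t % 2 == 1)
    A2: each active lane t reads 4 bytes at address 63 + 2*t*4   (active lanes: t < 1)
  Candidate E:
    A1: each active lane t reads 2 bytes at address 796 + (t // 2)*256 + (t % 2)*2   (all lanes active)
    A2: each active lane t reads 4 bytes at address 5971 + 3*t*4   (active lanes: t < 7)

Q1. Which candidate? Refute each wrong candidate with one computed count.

A: A1 gives 1 transaction, not 2
B: A2 gives 5 transactions, not 2
D: A1 gives 3 transactions, not 2
E: A1 gives 4 transactions, not 2
C: all counts match (2,2)

Answer: C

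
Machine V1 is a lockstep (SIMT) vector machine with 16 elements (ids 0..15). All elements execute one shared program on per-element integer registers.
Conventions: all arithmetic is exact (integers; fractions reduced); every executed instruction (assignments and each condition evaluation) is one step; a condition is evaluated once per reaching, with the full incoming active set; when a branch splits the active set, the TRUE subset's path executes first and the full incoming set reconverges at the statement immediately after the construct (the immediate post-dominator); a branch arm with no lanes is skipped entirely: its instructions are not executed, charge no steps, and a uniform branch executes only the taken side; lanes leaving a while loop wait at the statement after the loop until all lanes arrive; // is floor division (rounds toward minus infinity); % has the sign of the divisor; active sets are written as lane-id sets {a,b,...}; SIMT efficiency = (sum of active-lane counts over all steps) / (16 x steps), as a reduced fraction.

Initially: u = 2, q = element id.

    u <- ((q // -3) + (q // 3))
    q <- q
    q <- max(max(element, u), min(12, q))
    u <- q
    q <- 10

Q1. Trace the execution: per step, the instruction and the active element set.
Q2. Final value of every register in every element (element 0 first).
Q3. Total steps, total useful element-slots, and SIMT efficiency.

step 0: u <- ((q // -3) + (q // 3))  {0,1,2,3,4,5,6,7,8,9,10,11,12,13,14,15}
step 1: q <- q                       {0,1,2,3,4,5,6,7,8,9,10,11,12,13,14,15}
step 2: q <- max(max(element, u), min(12, q)) {0,1,2,3,4,5,6,7,8,9,10,11,12,13,14,15}
step 3: u <- q                       {0,1,2,3,4,5,6,7,8,9,10,11,12,13,14,15}
step 4: q <- 10                      {0,1,2,3,4,5,6,7,8,9,10,11,12,13,14,15}

Answer: 5 steps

u: 0,1,2,3,4,5,6,7,8,9,10,11,12,13,14,15
q: 10,10,10,10,10,10,10,10,10,10,10,10,10,10,10,10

steps = 5; useful = 80; efficiency = 80/80 = 1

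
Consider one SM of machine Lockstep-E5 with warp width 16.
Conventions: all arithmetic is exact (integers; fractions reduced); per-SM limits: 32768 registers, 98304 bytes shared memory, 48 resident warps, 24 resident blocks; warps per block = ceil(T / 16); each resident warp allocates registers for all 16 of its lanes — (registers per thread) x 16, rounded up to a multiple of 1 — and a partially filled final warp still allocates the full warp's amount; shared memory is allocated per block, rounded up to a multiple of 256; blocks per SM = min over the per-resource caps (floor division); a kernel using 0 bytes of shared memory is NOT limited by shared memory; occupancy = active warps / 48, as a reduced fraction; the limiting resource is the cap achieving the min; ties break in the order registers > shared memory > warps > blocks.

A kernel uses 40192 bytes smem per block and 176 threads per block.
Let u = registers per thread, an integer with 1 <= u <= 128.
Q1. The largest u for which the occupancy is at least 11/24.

Answer: u = 93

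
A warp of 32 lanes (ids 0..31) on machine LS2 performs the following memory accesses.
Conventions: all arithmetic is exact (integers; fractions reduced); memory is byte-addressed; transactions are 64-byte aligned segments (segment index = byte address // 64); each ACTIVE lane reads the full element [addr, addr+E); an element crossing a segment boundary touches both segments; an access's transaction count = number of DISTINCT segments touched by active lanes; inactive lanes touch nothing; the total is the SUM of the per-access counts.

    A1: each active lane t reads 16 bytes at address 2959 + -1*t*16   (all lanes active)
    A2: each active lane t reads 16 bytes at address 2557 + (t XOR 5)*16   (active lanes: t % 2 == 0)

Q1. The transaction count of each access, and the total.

A1: 9 transactions
A2: 8 transactions

Answer: 9,8; total 17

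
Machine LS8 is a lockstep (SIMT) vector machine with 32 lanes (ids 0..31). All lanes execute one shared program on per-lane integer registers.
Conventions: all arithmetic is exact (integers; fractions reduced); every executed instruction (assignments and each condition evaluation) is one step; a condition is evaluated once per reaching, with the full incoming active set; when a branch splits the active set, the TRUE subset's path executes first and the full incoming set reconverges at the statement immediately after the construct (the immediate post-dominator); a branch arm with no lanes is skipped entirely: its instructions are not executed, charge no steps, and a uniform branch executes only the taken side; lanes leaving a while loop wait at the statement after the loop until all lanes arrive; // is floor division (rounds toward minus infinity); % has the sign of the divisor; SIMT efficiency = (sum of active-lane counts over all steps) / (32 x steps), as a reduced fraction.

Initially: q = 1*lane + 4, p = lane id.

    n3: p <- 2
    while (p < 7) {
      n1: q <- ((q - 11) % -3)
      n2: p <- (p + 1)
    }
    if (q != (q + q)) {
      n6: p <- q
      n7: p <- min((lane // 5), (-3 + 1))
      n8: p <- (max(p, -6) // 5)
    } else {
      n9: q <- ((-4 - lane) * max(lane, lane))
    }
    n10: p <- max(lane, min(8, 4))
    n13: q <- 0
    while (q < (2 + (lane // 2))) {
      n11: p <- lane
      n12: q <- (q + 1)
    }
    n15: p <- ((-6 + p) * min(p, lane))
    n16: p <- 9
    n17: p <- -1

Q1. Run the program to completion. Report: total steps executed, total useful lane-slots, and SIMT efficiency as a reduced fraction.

Answer: 79 steps, 1754 useful, 877/1264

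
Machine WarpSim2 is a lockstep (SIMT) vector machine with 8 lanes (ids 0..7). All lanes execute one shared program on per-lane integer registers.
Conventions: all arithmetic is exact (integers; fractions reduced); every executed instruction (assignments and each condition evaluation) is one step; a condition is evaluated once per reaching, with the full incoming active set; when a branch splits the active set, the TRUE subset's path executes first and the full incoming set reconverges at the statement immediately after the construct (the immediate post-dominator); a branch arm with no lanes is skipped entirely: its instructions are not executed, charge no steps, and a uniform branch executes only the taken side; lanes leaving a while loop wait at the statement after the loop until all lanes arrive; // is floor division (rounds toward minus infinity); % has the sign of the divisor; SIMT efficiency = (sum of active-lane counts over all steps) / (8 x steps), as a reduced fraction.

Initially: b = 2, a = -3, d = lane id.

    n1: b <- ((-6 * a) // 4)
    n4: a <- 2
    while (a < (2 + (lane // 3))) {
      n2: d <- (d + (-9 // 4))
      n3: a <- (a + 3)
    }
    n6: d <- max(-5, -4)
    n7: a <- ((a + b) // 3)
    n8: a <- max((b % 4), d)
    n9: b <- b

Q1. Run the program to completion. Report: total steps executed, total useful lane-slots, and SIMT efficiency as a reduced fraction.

Answer: 10 steps, 71 useful, 71/80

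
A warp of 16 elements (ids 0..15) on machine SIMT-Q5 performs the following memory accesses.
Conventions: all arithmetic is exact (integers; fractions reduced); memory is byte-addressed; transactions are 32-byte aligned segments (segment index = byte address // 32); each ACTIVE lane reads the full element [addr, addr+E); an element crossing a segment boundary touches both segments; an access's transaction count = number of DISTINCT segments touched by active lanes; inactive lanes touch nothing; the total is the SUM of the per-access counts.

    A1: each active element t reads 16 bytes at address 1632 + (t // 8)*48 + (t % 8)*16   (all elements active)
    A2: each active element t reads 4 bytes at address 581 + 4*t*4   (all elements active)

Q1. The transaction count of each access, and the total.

A1: 6 transactions
A2: 8 transactions

Answer: 6,8; total 14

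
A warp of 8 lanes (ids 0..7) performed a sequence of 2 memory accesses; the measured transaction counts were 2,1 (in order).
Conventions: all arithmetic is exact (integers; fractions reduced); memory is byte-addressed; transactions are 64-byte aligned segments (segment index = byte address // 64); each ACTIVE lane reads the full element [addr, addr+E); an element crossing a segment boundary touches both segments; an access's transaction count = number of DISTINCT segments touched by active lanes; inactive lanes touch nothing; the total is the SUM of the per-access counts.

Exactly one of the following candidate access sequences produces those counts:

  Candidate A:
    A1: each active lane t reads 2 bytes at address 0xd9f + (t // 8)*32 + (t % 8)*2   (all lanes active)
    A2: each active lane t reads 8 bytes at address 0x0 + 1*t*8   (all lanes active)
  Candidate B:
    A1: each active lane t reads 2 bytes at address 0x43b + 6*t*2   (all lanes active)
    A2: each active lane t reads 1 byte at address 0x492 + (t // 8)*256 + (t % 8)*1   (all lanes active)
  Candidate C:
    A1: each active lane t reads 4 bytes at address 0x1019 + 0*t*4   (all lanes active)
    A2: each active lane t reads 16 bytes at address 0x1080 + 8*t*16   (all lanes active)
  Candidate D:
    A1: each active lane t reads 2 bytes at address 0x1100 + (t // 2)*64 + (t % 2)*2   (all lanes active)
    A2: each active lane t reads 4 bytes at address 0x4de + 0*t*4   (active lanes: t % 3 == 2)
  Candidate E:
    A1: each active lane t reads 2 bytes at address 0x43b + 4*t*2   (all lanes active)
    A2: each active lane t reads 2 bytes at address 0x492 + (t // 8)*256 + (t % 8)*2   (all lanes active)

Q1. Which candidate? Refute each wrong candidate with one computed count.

A: A1 gives 1 transaction, not 2
B: A1 gives 3 transactions, not 2
C: A1 gives 1 transaction, not 2
D: A1 gives 4 transactions, not 2
E: all counts match (2,1)

Answer: E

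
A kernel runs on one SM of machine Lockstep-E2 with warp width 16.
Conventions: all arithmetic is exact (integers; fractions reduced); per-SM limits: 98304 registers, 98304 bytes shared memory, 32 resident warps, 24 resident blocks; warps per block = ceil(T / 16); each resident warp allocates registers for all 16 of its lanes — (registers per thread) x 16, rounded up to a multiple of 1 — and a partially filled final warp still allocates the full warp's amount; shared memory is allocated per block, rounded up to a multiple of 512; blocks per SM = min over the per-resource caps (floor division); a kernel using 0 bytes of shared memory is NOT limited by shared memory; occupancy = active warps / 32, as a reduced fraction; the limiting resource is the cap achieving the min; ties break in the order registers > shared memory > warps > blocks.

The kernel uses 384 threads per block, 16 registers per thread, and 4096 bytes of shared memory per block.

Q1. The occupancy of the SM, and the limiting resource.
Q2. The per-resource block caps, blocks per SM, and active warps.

Answer: occupancy 3/4, limited by warps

registers: 16 blocks
shared memory: 24 blocks
warps: 1 block
blocks: 24 blocks

Answer: 1 block, 24 active warps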